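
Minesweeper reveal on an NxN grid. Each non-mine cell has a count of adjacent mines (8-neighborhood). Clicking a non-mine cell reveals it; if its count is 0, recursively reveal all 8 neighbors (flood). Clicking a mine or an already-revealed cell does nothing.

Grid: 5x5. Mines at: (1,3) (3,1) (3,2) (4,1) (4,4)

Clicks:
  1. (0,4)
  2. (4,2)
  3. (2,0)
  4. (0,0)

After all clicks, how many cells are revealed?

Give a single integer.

Answer: 11

Derivation:
Click 1 (0,4) count=1: revealed 1 new [(0,4)] -> total=1
Click 2 (4,2) count=3: revealed 1 new [(4,2)] -> total=2
Click 3 (2,0) count=1: revealed 1 new [(2,0)] -> total=3
Click 4 (0,0) count=0: revealed 8 new [(0,0) (0,1) (0,2) (1,0) (1,1) (1,2) (2,1) (2,2)] -> total=11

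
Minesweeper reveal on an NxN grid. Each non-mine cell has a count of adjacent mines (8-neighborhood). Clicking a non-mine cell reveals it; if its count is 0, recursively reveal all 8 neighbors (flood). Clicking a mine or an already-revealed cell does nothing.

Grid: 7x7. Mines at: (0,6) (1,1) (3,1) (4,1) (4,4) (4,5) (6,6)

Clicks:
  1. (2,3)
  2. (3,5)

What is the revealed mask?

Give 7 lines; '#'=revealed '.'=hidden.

Click 1 (2,3) count=0: revealed 19 new [(0,2) (0,3) (0,4) (0,5) (1,2) (1,3) (1,4) (1,5) (1,6) (2,2) (2,3) (2,4) (2,5) (2,6) (3,2) (3,3) (3,4) (3,5) (3,6)] -> total=19
Click 2 (3,5) count=2: revealed 0 new [(none)] -> total=19

Answer: ..####.
..#####
..#####
..#####
.......
.......
.......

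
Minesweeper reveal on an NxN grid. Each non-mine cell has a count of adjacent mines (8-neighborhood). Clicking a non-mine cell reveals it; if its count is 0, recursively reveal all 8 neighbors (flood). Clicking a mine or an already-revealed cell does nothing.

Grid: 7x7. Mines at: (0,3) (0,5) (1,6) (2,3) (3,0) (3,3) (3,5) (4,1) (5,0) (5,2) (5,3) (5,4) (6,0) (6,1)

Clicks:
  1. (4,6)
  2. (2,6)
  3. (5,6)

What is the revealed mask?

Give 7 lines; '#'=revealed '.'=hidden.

Click 1 (4,6) count=1: revealed 1 new [(4,6)] -> total=1
Click 2 (2,6) count=2: revealed 1 new [(2,6)] -> total=2
Click 3 (5,6) count=0: revealed 5 new [(4,5) (5,5) (5,6) (6,5) (6,6)] -> total=7

Answer: .......
.......
......#
.......
.....##
.....##
.....##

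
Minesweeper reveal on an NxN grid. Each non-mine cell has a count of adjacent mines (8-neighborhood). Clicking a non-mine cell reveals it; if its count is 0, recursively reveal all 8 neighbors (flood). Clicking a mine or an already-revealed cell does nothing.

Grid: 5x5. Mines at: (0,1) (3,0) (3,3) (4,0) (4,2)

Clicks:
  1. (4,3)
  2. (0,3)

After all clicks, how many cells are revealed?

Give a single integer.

Answer: 10

Derivation:
Click 1 (4,3) count=2: revealed 1 new [(4,3)] -> total=1
Click 2 (0,3) count=0: revealed 9 new [(0,2) (0,3) (0,4) (1,2) (1,3) (1,4) (2,2) (2,3) (2,4)] -> total=10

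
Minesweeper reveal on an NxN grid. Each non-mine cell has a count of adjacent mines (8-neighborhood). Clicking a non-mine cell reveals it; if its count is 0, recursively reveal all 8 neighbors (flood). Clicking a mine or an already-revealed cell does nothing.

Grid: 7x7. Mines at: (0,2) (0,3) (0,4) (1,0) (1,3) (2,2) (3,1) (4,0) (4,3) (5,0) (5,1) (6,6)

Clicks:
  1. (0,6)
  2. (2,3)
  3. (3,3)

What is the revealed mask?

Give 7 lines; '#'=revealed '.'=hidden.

Answer: .....##
....###
...####
...####
....###
....###
.......

Derivation:
Click 1 (0,6) count=0: revealed 17 new [(0,5) (0,6) (1,4) (1,5) (1,6) (2,4) (2,5) (2,6) (3,4) (3,5) (3,6) (4,4) (4,5) (4,6) (5,4) (5,5) (5,6)] -> total=17
Click 2 (2,3) count=2: revealed 1 new [(2,3)] -> total=18
Click 3 (3,3) count=2: revealed 1 new [(3,3)] -> total=19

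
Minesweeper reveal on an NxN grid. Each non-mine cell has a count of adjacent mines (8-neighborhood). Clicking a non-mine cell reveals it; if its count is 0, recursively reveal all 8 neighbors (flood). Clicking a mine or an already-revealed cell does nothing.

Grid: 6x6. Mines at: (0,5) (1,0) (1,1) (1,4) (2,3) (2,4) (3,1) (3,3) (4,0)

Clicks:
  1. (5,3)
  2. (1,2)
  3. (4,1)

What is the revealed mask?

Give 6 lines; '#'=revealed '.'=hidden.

Answer: ......
..#...
......
....##
.#####
.#####

Derivation:
Click 1 (5,3) count=0: revealed 12 new [(3,4) (3,5) (4,1) (4,2) (4,3) (4,4) (4,5) (5,1) (5,2) (5,3) (5,4) (5,5)] -> total=12
Click 2 (1,2) count=2: revealed 1 new [(1,2)] -> total=13
Click 3 (4,1) count=2: revealed 0 new [(none)] -> total=13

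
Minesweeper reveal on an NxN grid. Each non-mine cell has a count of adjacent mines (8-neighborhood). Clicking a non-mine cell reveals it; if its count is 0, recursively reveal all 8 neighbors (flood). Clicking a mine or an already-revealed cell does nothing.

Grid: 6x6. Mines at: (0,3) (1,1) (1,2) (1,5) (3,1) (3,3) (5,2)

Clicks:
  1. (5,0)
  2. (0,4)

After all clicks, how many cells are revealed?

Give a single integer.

Click 1 (5,0) count=0: revealed 4 new [(4,0) (4,1) (5,0) (5,1)] -> total=4
Click 2 (0,4) count=2: revealed 1 new [(0,4)] -> total=5

Answer: 5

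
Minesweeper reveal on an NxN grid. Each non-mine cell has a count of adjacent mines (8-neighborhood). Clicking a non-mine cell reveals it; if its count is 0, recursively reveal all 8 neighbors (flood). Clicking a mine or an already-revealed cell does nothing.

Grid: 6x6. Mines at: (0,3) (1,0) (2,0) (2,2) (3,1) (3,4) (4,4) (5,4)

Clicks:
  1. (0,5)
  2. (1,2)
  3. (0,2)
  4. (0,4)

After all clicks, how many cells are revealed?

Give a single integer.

Answer: 8

Derivation:
Click 1 (0,5) count=0: revealed 6 new [(0,4) (0,5) (1,4) (1,5) (2,4) (2,5)] -> total=6
Click 2 (1,2) count=2: revealed 1 new [(1,2)] -> total=7
Click 3 (0,2) count=1: revealed 1 new [(0,2)] -> total=8
Click 4 (0,4) count=1: revealed 0 new [(none)] -> total=8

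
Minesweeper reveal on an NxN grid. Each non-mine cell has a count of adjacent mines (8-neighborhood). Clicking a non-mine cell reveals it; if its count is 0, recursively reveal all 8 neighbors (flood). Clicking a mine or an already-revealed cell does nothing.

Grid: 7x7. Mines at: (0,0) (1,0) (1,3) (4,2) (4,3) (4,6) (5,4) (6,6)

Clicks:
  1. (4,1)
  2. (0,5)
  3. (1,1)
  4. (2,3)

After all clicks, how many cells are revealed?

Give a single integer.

Answer: 15

Derivation:
Click 1 (4,1) count=1: revealed 1 new [(4,1)] -> total=1
Click 2 (0,5) count=0: revealed 12 new [(0,4) (0,5) (0,6) (1,4) (1,5) (1,6) (2,4) (2,5) (2,6) (3,4) (3,5) (3,6)] -> total=13
Click 3 (1,1) count=2: revealed 1 new [(1,1)] -> total=14
Click 4 (2,3) count=1: revealed 1 new [(2,3)] -> total=15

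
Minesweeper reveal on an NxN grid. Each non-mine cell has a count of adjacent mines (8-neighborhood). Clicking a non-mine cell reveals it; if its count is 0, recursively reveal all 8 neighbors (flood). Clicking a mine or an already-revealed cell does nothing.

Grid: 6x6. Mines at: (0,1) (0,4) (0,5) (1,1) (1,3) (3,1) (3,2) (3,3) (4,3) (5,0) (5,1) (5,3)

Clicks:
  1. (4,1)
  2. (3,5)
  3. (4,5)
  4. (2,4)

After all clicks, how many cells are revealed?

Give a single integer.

Answer: 11

Derivation:
Click 1 (4,1) count=4: revealed 1 new [(4,1)] -> total=1
Click 2 (3,5) count=0: revealed 10 new [(1,4) (1,5) (2,4) (2,5) (3,4) (3,5) (4,4) (4,5) (5,4) (5,5)] -> total=11
Click 3 (4,5) count=0: revealed 0 new [(none)] -> total=11
Click 4 (2,4) count=2: revealed 0 new [(none)] -> total=11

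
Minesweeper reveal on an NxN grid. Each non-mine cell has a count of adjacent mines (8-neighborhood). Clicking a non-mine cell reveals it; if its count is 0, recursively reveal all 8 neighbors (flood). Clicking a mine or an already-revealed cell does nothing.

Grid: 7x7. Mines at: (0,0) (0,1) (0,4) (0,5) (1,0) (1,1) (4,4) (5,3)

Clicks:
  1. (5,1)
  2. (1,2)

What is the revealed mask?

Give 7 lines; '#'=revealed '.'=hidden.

Answer: .......
..#####
#######
#######
####.##
###.###
###.###

Derivation:
Click 1 (5,1) count=0: revealed 37 new [(1,2) (1,3) (1,4) (1,5) (1,6) (2,0) (2,1) (2,2) (2,3) (2,4) (2,5) (2,6) (3,0) (3,1) (3,2) (3,3) (3,4) (3,5) (3,6) (4,0) (4,1) (4,2) (4,3) (4,5) (4,6) (5,0) (5,1) (5,2) (5,4) (5,5) (5,6) (6,0) (6,1) (6,2) (6,4) (6,5) (6,6)] -> total=37
Click 2 (1,2) count=2: revealed 0 new [(none)] -> total=37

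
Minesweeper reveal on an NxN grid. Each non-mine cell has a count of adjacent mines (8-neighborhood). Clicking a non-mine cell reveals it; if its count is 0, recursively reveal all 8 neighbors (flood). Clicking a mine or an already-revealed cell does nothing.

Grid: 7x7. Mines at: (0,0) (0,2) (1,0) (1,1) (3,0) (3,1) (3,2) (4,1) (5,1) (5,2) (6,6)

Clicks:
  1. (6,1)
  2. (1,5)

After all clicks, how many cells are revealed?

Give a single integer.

Click 1 (6,1) count=2: revealed 1 new [(6,1)] -> total=1
Click 2 (1,5) count=0: revealed 27 new [(0,3) (0,4) (0,5) (0,6) (1,3) (1,4) (1,5) (1,6) (2,3) (2,4) (2,5) (2,6) (3,3) (3,4) (3,5) (3,6) (4,3) (4,4) (4,5) (4,6) (5,3) (5,4) (5,5) (5,6) (6,3) (6,4) (6,5)] -> total=28

Answer: 28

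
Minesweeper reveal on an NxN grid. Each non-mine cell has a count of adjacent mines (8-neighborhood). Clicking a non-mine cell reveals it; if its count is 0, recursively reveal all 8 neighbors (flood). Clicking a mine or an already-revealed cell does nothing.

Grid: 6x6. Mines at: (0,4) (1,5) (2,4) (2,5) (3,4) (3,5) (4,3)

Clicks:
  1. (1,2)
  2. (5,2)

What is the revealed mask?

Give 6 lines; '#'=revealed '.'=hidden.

Answer: ####..
####..
####..
####..
###...
###...

Derivation:
Click 1 (1,2) count=0: revealed 22 new [(0,0) (0,1) (0,2) (0,3) (1,0) (1,1) (1,2) (1,3) (2,0) (2,1) (2,2) (2,3) (3,0) (3,1) (3,2) (3,3) (4,0) (4,1) (4,2) (5,0) (5,1) (5,2)] -> total=22
Click 2 (5,2) count=1: revealed 0 new [(none)] -> total=22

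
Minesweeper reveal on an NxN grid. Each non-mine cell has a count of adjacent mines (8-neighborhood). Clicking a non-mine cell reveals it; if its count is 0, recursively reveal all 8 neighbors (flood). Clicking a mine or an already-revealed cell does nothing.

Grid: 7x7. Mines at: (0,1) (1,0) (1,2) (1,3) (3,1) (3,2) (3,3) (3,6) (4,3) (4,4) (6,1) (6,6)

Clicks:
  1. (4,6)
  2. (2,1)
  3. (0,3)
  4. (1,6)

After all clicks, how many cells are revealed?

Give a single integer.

Answer: 12

Derivation:
Click 1 (4,6) count=1: revealed 1 new [(4,6)] -> total=1
Click 2 (2,1) count=4: revealed 1 new [(2,1)] -> total=2
Click 3 (0,3) count=2: revealed 1 new [(0,3)] -> total=3
Click 4 (1,6) count=0: revealed 9 new [(0,4) (0,5) (0,6) (1,4) (1,5) (1,6) (2,4) (2,5) (2,6)] -> total=12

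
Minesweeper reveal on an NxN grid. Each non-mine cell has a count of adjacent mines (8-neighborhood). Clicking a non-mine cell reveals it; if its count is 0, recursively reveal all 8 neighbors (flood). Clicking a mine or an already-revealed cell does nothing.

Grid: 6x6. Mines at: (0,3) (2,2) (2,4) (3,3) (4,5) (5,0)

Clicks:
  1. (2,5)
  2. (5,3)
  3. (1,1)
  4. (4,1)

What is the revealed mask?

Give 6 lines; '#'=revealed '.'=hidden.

Click 1 (2,5) count=1: revealed 1 new [(2,5)] -> total=1
Click 2 (5,3) count=0: revealed 8 new [(4,1) (4,2) (4,3) (4,4) (5,1) (5,2) (5,3) (5,4)] -> total=9
Click 3 (1,1) count=1: revealed 1 new [(1,1)] -> total=10
Click 4 (4,1) count=1: revealed 0 new [(none)] -> total=10

Answer: ......
.#....
.....#
......
.####.
.####.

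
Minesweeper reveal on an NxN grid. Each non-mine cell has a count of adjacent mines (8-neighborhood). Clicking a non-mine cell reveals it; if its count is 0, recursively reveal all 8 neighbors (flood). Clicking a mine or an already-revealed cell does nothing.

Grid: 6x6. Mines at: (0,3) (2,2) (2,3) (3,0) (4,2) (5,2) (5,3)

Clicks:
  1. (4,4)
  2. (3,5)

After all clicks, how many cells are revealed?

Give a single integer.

Click 1 (4,4) count=1: revealed 1 new [(4,4)] -> total=1
Click 2 (3,5) count=0: revealed 11 new [(0,4) (0,5) (1,4) (1,5) (2,4) (2,5) (3,4) (3,5) (4,5) (5,4) (5,5)] -> total=12

Answer: 12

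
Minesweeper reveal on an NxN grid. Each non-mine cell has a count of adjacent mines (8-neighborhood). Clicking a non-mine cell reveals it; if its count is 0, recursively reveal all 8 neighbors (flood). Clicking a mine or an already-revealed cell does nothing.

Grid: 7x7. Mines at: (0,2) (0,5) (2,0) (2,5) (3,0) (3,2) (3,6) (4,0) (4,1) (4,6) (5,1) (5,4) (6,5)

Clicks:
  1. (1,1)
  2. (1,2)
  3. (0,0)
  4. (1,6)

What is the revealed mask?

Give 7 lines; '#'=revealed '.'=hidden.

Click 1 (1,1) count=2: revealed 1 new [(1,1)] -> total=1
Click 2 (1,2) count=1: revealed 1 new [(1,2)] -> total=2
Click 3 (0,0) count=0: revealed 3 new [(0,0) (0,1) (1,0)] -> total=5
Click 4 (1,6) count=2: revealed 1 new [(1,6)] -> total=6

Answer: ##.....
###...#
.......
.......
.......
.......
.......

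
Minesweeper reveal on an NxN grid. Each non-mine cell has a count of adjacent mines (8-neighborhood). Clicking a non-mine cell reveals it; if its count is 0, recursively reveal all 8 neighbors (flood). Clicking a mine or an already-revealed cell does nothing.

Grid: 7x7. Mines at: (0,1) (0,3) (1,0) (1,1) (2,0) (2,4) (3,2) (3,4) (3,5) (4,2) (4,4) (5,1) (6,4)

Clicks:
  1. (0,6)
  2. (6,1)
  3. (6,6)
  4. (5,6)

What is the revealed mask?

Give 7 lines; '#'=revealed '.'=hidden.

Answer: ....###
....###
.....##
.......
.....##
.....##
.#...##

Derivation:
Click 1 (0,6) count=0: revealed 8 new [(0,4) (0,5) (0,6) (1,4) (1,5) (1,6) (2,5) (2,6)] -> total=8
Click 2 (6,1) count=1: revealed 1 new [(6,1)] -> total=9
Click 3 (6,6) count=0: revealed 6 new [(4,5) (4,6) (5,5) (5,6) (6,5) (6,6)] -> total=15
Click 4 (5,6) count=0: revealed 0 new [(none)] -> total=15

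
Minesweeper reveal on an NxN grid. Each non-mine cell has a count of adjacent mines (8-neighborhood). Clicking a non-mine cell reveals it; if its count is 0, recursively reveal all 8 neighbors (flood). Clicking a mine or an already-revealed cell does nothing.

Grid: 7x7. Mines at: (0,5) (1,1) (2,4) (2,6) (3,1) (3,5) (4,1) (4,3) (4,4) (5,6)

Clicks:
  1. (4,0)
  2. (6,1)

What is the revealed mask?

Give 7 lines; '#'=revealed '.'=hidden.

Click 1 (4,0) count=2: revealed 1 new [(4,0)] -> total=1
Click 2 (6,1) count=0: revealed 12 new [(5,0) (5,1) (5,2) (5,3) (5,4) (5,5) (6,0) (6,1) (6,2) (6,3) (6,4) (6,5)] -> total=13

Answer: .......
.......
.......
.......
#......
######.
######.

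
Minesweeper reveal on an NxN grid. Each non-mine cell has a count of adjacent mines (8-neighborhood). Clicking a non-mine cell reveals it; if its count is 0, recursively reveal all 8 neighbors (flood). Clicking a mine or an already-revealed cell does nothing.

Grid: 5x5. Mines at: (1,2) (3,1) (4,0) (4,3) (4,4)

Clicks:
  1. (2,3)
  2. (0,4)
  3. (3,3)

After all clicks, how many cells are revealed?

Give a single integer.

Click 1 (2,3) count=1: revealed 1 new [(2,3)] -> total=1
Click 2 (0,4) count=0: revealed 7 new [(0,3) (0,4) (1,3) (1,4) (2,4) (3,3) (3,4)] -> total=8
Click 3 (3,3) count=2: revealed 0 new [(none)] -> total=8

Answer: 8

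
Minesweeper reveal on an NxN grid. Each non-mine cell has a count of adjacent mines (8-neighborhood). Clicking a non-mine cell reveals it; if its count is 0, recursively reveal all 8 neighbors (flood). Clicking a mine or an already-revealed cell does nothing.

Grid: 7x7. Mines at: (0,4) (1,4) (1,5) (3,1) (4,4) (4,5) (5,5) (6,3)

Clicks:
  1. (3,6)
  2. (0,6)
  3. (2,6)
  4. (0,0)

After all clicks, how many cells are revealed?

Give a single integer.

Click 1 (3,6) count=1: revealed 1 new [(3,6)] -> total=1
Click 2 (0,6) count=1: revealed 1 new [(0,6)] -> total=2
Click 3 (2,6) count=1: revealed 1 new [(2,6)] -> total=3
Click 4 (0,0) count=0: revealed 12 new [(0,0) (0,1) (0,2) (0,3) (1,0) (1,1) (1,2) (1,3) (2,0) (2,1) (2,2) (2,3)] -> total=15

Answer: 15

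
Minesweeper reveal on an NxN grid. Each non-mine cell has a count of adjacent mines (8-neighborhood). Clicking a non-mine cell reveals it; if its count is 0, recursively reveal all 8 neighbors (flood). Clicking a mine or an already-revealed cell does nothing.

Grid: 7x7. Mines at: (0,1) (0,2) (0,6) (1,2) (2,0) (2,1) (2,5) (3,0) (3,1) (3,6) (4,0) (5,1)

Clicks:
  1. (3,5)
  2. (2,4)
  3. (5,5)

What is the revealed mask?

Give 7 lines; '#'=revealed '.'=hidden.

Click 1 (3,5) count=2: revealed 1 new [(3,5)] -> total=1
Click 2 (2,4) count=1: revealed 1 new [(2,4)] -> total=2
Click 3 (5,5) count=0: revealed 20 new [(2,2) (2,3) (3,2) (3,3) (3,4) (4,2) (4,3) (4,4) (4,5) (4,6) (5,2) (5,3) (5,4) (5,5) (5,6) (6,2) (6,3) (6,4) (6,5) (6,6)] -> total=22

Answer: .......
.......
..###..
..####.
..#####
..#####
..#####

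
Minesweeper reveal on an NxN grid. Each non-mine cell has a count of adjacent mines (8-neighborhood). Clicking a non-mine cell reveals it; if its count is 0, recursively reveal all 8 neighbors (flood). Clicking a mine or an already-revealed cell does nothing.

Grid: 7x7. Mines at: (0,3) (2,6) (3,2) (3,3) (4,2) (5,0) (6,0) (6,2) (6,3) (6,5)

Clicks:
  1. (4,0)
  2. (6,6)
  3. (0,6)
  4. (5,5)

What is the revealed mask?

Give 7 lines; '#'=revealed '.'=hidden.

Click 1 (4,0) count=1: revealed 1 new [(4,0)] -> total=1
Click 2 (6,6) count=1: revealed 1 new [(6,6)] -> total=2
Click 3 (0,6) count=0: revealed 6 new [(0,4) (0,5) (0,6) (1,4) (1,5) (1,6)] -> total=8
Click 4 (5,5) count=1: revealed 1 new [(5,5)] -> total=9

Answer: ....###
....###
.......
.......
#......
.....#.
......#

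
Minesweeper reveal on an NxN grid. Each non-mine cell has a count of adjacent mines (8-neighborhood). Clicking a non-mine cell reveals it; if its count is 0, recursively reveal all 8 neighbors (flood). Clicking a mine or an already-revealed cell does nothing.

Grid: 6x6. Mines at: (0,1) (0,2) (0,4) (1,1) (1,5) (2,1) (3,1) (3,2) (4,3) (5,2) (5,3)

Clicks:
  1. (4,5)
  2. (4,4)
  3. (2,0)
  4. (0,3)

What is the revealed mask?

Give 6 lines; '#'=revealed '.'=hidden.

Answer: ...#..
......
#...##
....##
....##
....##

Derivation:
Click 1 (4,5) count=0: revealed 8 new [(2,4) (2,5) (3,4) (3,5) (4,4) (4,5) (5,4) (5,5)] -> total=8
Click 2 (4,4) count=2: revealed 0 new [(none)] -> total=8
Click 3 (2,0) count=3: revealed 1 new [(2,0)] -> total=9
Click 4 (0,3) count=2: revealed 1 new [(0,3)] -> total=10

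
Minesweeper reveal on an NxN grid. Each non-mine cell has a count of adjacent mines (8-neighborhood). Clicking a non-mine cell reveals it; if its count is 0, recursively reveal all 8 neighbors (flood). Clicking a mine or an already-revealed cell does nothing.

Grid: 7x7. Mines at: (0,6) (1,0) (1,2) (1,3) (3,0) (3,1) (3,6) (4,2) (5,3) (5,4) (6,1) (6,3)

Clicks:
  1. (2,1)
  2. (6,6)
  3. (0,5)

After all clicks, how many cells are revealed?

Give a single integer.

Click 1 (2,1) count=4: revealed 1 new [(2,1)] -> total=1
Click 2 (6,6) count=0: revealed 6 new [(4,5) (4,6) (5,5) (5,6) (6,5) (6,6)] -> total=7
Click 3 (0,5) count=1: revealed 1 new [(0,5)] -> total=8

Answer: 8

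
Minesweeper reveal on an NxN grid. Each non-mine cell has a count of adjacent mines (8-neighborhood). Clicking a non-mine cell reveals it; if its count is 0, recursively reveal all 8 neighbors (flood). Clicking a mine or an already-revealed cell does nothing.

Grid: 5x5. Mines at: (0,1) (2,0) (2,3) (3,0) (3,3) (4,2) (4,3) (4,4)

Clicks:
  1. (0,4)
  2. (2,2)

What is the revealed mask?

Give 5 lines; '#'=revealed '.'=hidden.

Answer: ..###
..###
..#..
.....
.....

Derivation:
Click 1 (0,4) count=0: revealed 6 new [(0,2) (0,3) (0,4) (1,2) (1,3) (1,4)] -> total=6
Click 2 (2,2) count=2: revealed 1 new [(2,2)] -> total=7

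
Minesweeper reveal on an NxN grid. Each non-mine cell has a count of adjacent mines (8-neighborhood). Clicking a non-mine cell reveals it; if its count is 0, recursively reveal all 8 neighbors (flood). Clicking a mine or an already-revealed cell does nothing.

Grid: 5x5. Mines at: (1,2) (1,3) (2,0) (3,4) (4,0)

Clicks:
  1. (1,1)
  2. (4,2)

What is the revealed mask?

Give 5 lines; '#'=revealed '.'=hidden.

Answer: .....
.#...
.###.
.###.
.###.

Derivation:
Click 1 (1,1) count=2: revealed 1 new [(1,1)] -> total=1
Click 2 (4,2) count=0: revealed 9 new [(2,1) (2,2) (2,3) (3,1) (3,2) (3,3) (4,1) (4,2) (4,3)] -> total=10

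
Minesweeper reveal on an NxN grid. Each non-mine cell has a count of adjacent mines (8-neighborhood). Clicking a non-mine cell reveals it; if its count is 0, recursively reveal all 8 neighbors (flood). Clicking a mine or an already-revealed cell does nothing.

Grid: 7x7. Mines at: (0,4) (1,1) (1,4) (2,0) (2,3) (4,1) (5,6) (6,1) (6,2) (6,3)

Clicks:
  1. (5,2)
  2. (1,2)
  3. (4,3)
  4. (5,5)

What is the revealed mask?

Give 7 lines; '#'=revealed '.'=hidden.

Click 1 (5,2) count=4: revealed 1 new [(5,2)] -> total=1
Click 2 (1,2) count=2: revealed 1 new [(1,2)] -> total=2
Click 3 (4,3) count=0: revealed 20 new [(0,5) (0,6) (1,5) (1,6) (2,4) (2,5) (2,6) (3,2) (3,3) (3,4) (3,5) (3,6) (4,2) (4,3) (4,4) (4,5) (4,6) (5,3) (5,4) (5,5)] -> total=22
Click 4 (5,5) count=1: revealed 0 new [(none)] -> total=22

Answer: .....##
..#..##
....###
..#####
..#####
..####.
.......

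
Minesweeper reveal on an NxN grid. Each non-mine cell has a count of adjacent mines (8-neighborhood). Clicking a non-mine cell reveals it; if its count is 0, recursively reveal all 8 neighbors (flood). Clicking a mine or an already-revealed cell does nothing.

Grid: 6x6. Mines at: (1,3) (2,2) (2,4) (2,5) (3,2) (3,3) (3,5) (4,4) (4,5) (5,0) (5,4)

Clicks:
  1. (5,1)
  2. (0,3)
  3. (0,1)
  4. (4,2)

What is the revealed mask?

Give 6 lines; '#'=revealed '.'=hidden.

Click 1 (5,1) count=1: revealed 1 new [(5,1)] -> total=1
Click 2 (0,3) count=1: revealed 1 new [(0,3)] -> total=2
Click 3 (0,1) count=0: revealed 12 new [(0,0) (0,1) (0,2) (1,0) (1,1) (1,2) (2,0) (2,1) (3,0) (3,1) (4,0) (4,1)] -> total=14
Click 4 (4,2) count=2: revealed 1 new [(4,2)] -> total=15

Answer: ####..
###...
##....
##....
###...
.#....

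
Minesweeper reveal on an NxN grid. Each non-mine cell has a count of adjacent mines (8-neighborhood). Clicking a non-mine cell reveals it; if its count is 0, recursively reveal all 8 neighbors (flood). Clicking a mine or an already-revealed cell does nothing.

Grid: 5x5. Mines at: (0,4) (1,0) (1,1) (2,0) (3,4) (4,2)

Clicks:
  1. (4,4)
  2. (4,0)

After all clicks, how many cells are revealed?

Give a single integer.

Answer: 5

Derivation:
Click 1 (4,4) count=1: revealed 1 new [(4,4)] -> total=1
Click 2 (4,0) count=0: revealed 4 new [(3,0) (3,1) (4,0) (4,1)] -> total=5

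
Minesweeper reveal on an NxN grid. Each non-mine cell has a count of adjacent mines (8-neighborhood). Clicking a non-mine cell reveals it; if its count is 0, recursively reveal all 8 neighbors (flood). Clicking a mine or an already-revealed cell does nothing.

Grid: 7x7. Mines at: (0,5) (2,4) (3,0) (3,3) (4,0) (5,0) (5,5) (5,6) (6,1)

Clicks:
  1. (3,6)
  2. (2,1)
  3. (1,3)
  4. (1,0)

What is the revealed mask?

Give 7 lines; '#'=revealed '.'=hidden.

Answer: #####..
#######
####.##
.....##
.....##
.......
.......

Derivation:
Click 1 (3,6) count=0: revealed 8 new [(1,5) (1,6) (2,5) (2,6) (3,5) (3,6) (4,5) (4,6)] -> total=8
Click 2 (2,1) count=1: revealed 1 new [(2,1)] -> total=9
Click 3 (1,3) count=1: revealed 1 new [(1,3)] -> total=10
Click 4 (1,0) count=0: revealed 12 new [(0,0) (0,1) (0,2) (0,3) (0,4) (1,0) (1,1) (1,2) (1,4) (2,0) (2,2) (2,3)] -> total=22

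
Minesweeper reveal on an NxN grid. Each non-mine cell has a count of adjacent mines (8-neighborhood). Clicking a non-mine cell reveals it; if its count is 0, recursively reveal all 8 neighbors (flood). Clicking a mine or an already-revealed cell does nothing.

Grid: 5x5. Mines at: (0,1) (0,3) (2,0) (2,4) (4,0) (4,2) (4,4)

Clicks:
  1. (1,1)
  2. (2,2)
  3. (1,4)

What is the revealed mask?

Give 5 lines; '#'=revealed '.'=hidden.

Click 1 (1,1) count=2: revealed 1 new [(1,1)] -> total=1
Click 2 (2,2) count=0: revealed 8 new [(1,2) (1,3) (2,1) (2,2) (2,3) (3,1) (3,2) (3,3)] -> total=9
Click 3 (1,4) count=2: revealed 1 new [(1,4)] -> total=10

Answer: .....
.####
.###.
.###.
.....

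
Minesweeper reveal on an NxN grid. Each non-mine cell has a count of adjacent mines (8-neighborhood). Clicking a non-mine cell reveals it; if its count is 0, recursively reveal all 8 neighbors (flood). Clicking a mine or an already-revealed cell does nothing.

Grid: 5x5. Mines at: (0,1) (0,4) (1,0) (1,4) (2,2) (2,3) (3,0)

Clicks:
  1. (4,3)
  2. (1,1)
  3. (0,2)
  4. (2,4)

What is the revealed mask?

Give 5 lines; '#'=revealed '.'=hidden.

Answer: ..#..
.#...
....#
.####
.####

Derivation:
Click 1 (4,3) count=0: revealed 8 new [(3,1) (3,2) (3,3) (3,4) (4,1) (4,2) (4,3) (4,4)] -> total=8
Click 2 (1,1) count=3: revealed 1 new [(1,1)] -> total=9
Click 3 (0,2) count=1: revealed 1 new [(0,2)] -> total=10
Click 4 (2,4) count=2: revealed 1 new [(2,4)] -> total=11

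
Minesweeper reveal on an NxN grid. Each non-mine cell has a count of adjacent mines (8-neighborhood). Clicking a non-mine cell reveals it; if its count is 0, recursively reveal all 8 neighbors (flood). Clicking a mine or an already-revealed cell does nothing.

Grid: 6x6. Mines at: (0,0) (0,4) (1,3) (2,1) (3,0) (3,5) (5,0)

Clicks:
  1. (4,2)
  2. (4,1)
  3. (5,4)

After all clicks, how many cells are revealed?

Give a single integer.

Click 1 (4,2) count=0: revealed 17 new [(2,2) (2,3) (2,4) (3,1) (3,2) (3,3) (3,4) (4,1) (4,2) (4,3) (4,4) (4,5) (5,1) (5,2) (5,3) (5,4) (5,5)] -> total=17
Click 2 (4,1) count=2: revealed 0 new [(none)] -> total=17
Click 3 (5,4) count=0: revealed 0 new [(none)] -> total=17

Answer: 17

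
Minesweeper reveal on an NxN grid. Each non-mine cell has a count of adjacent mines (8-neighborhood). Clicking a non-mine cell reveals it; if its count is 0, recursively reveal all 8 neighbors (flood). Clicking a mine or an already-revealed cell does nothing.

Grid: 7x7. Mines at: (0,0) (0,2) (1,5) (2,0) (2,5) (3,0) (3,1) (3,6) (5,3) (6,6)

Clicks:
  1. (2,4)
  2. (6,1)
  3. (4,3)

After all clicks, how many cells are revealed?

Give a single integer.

Click 1 (2,4) count=2: revealed 1 new [(2,4)] -> total=1
Click 2 (6,1) count=0: revealed 9 new [(4,0) (4,1) (4,2) (5,0) (5,1) (5,2) (6,0) (6,1) (6,2)] -> total=10
Click 3 (4,3) count=1: revealed 1 new [(4,3)] -> total=11

Answer: 11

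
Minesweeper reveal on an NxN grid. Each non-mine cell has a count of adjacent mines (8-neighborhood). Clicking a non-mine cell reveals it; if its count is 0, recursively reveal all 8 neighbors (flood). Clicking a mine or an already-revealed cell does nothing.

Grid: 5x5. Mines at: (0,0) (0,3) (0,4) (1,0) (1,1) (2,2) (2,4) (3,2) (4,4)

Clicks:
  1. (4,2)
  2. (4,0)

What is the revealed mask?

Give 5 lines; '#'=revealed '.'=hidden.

Answer: .....
.....
##...
##...
###..

Derivation:
Click 1 (4,2) count=1: revealed 1 new [(4,2)] -> total=1
Click 2 (4,0) count=0: revealed 6 new [(2,0) (2,1) (3,0) (3,1) (4,0) (4,1)] -> total=7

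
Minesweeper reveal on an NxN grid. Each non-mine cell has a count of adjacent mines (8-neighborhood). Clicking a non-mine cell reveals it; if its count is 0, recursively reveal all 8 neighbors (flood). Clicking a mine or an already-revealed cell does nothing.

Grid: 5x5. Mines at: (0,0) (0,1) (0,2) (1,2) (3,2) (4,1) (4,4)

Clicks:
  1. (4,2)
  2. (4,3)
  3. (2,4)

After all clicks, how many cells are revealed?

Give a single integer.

Click 1 (4,2) count=2: revealed 1 new [(4,2)] -> total=1
Click 2 (4,3) count=2: revealed 1 new [(4,3)] -> total=2
Click 3 (2,4) count=0: revealed 8 new [(0,3) (0,4) (1,3) (1,4) (2,3) (2,4) (3,3) (3,4)] -> total=10

Answer: 10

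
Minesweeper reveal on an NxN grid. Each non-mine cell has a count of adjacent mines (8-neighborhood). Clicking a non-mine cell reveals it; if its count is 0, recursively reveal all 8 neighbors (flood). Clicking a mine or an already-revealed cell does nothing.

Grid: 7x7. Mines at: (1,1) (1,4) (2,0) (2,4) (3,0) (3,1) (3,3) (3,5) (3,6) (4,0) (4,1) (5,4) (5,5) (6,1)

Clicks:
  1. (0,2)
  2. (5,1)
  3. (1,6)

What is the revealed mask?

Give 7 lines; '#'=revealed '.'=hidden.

Answer: ..#..##
.....##
.....##
.......
.......
.#.....
.......

Derivation:
Click 1 (0,2) count=1: revealed 1 new [(0,2)] -> total=1
Click 2 (5,1) count=3: revealed 1 new [(5,1)] -> total=2
Click 3 (1,6) count=0: revealed 6 new [(0,5) (0,6) (1,5) (1,6) (2,5) (2,6)] -> total=8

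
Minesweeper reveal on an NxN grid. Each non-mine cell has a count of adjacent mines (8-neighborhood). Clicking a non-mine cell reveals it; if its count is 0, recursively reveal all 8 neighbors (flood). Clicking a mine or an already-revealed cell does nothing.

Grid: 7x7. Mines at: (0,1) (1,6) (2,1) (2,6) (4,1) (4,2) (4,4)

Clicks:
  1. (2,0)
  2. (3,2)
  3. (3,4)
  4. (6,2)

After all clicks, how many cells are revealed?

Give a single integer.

Answer: 21

Derivation:
Click 1 (2,0) count=1: revealed 1 new [(2,0)] -> total=1
Click 2 (3,2) count=3: revealed 1 new [(3,2)] -> total=2
Click 3 (3,4) count=1: revealed 1 new [(3,4)] -> total=3
Click 4 (6,2) count=0: revealed 18 new [(3,5) (3,6) (4,5) (4,6) (5,0) (5,1) (5,2) (5,3) (5,4) (5,5) (5,6) (6,0) (6,1) (6,2) (6,3) (6,4) (6,5) (6,6)] -> total=21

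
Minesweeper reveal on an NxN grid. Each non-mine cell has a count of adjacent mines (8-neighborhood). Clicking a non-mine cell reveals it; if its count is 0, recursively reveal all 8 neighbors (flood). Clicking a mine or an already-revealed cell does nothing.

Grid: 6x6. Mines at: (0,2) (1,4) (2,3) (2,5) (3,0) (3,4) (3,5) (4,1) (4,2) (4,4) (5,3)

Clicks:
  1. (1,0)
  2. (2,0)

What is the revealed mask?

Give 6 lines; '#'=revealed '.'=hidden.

Click 1 (1,0) count=0: revealed 6 new [(0,0) (0,1) (1,0) (1,1) (2,0) (2,1)] -> total=6
Click 2 (2,0) count=1: revealed 0 new [(none)] -> total=6

Answer: ##....
##....
##....
......
......
......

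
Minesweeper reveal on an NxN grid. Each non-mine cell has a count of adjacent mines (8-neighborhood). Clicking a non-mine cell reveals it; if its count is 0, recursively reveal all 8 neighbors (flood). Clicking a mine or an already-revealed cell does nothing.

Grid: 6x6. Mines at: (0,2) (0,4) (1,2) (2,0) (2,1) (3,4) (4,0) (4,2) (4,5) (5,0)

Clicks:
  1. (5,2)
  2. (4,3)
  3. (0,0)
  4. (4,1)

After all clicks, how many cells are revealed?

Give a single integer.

Answer: 7

Derivation:
Click 1 (5,2) count=1: revealed 1 new [(5,2)] -> total=1
Click 2 (4,3) count=2: revealed 1 new [(4,3)] -> total=2
Click 3 (0,0) count=0: revealed 4 new [(0,0) (0,1) (1,0) (1,1)] -> total=6
Click 4 (4,1) count=3: revealed 1 new [(4,1)] -> total=7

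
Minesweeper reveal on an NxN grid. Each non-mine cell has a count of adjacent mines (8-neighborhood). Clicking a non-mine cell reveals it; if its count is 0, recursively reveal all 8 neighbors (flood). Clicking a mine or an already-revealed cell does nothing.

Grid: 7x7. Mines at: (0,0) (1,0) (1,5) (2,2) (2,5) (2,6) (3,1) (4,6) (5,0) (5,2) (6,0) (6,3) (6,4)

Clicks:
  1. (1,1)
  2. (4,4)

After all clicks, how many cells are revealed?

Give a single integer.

Answer: 10

Derivation:
Click 1 (1,1) count=3: revealed 1 new [(1,1)] -> total=1
Click 2 (4,4) count=0: revealed 9 new [(3,3) (3,4) (3,5) (4,3) (4,4) (4,5) (5,3) (5,4) (5,5)] -> total=10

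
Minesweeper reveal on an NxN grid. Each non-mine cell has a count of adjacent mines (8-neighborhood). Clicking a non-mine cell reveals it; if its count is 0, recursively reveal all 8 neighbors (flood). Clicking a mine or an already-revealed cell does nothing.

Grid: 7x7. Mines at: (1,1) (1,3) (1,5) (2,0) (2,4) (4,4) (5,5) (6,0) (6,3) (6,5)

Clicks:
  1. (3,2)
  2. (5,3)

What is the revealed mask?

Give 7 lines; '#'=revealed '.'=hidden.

Answer: .......
.......
.###...
####...
####...
####...
.......

Derivation:
Click 1 (3,2) count=0: revealed 15 new [(2,1) (2,2) (2,3) (3,0) (3,1) (3,2) (3,3) (4,0) (4,1) (4,2) (4,3) (5,0) (5,1) (5,2) (5,3)] -> total=15
Click 2 (5,3) count=2: revealed 0 new [(none)] -> total=15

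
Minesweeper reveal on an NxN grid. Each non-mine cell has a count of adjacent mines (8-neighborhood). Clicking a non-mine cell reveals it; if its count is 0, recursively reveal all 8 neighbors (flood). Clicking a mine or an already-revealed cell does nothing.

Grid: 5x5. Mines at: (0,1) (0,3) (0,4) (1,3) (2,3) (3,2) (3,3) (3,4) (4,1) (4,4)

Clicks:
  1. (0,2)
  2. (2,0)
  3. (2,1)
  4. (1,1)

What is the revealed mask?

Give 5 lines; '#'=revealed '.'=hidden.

Click 1 (0,2) count=3: revealed 1 new [(0,2)] -> total=1
Click 2 (2,0) count=0: revealed 6 new [(1,0) (1,1) (2,0) (2,1) (3,0) (3,1)] -> total=7
Click 3 (2,1) count=1: revealed 0 new [(none)] -> total=7
Click 4 (1,1) count=1: revealed 0 new [(none)] -> total=7

Answer: ..#..
##...
##...
##...
.....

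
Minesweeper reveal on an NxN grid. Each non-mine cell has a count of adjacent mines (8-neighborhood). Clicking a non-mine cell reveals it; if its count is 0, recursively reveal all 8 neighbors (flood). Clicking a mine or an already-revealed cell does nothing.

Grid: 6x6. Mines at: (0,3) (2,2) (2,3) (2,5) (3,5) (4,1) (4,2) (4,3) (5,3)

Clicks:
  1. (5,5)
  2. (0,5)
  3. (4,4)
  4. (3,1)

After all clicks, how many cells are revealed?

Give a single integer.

Click 1 (5,5) count=0: revealed 4 new [(4,4) (4,5) (5,4) (5,5)] -> total=4
Click 2 (0,5) count=0: revealed 4 new [(0,4) (0,5) (1,4) (1,5)] -> total=8
Click 3 (4,4) count=3: revealed 0 new [(none)] -> total=8
Click 4 (3,1) count=3: revealed 1 new [(3,1)] -> total=9

Answer: 9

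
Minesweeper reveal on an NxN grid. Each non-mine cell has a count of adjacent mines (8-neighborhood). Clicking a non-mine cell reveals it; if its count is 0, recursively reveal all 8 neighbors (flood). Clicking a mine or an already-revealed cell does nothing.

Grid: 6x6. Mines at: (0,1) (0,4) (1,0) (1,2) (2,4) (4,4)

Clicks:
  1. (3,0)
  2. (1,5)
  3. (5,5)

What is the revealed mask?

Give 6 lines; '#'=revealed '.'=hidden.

Click 1 (3,0) count=0: revealed 16 new [(2,0) (2,1) (2,2) (2,3) (3,0) (3,1) (3,2) (3,3) (4,0) (4,1) (4,2) (4,3) (5,0) (5,1) (5,2) (5,3)] -> total=16
Click 2 (1,5) count=2: revealed 1 new [(1,5)] -> total=17
Click 3 (5,5) count=1: revealed 1 new [(5,5)] -> total=18

Answer: ......
.....#
####..
####..
####..
####.#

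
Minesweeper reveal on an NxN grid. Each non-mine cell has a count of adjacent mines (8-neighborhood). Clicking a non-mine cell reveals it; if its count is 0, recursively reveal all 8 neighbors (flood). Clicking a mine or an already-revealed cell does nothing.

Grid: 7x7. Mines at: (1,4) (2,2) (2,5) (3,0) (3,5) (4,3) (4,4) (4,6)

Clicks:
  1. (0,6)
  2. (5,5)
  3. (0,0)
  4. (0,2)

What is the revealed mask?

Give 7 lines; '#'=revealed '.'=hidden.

Answer: ####.##
####.##
##.....
.......
.......
.....#.
.......

Derivation:
Click 1 (0,6) count=0: revealed 4 new [(0,5) (0,6) (1,5) (1,6)] -> total=4
Click 2 (5,5) count=2: revealed 1 new [(5,5)] -> total=5
Click 3 (0,0) count=0: revealed 10 new [(0,0) (0,1) (0,2) (0,3) (1,0) (1,1) (1,2) (1,3) (2,0) (2,1)] -> total=15
Click 4 (0,2) count=0: revealed 0 new [(none)] -> total=15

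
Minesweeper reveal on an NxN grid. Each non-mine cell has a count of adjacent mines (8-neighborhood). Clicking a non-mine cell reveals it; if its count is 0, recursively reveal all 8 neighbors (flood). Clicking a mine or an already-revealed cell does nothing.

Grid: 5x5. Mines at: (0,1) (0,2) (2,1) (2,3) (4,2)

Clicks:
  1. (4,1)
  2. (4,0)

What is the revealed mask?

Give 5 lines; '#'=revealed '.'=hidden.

Answer: .....
.....
.....
##...
##...

Derivation:
Click 1 (4,1) count=1: revealed 1 new [(4,1)] -> total=1
Click 2 (4,0) count=0: revealed 3 new [(3,0) (3,1) (4,0)] -> total=4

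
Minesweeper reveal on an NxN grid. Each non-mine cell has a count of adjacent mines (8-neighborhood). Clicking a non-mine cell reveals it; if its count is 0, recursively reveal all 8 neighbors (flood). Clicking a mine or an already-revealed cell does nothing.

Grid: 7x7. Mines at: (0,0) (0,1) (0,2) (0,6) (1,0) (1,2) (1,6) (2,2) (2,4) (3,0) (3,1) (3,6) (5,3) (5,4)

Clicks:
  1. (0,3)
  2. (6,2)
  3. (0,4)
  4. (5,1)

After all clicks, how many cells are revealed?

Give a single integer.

Answer: 15

Derivation:
Click 1 (0,3) count=2: revealed 1 new [(0,3)] -> total=1
Click 2 (6,2) count=1: revealed 1 new [(6,2)] -> total=2
Click 3 (0,4) count=0: revealed 5 new [(0,4) (0,5) (1,3) (1,4) (1,5)] -> total=7
Click 4 (5,1) count=0: revealed 8 new [(4,0) (4,1) (4,2) (5,0) (5,1) (5,2) (6,0) (6,1)] -> total=15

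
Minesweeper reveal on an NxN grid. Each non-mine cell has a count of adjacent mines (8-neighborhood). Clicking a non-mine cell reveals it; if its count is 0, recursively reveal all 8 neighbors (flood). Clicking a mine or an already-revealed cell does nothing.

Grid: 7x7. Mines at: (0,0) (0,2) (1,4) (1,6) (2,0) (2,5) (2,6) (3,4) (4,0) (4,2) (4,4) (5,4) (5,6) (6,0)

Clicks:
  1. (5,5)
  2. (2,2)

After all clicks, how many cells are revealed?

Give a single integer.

Click 1 (5,5) count=3: revealed 1 new [(5,5)] -> total=1
Click 2 (2,2) count=0: revealed 9 new [(1,1) (1,2) (1,3) (2,1) (2,2) (2,3) (3,1) (3,2) (3,3)] -> total=10

Answer: 10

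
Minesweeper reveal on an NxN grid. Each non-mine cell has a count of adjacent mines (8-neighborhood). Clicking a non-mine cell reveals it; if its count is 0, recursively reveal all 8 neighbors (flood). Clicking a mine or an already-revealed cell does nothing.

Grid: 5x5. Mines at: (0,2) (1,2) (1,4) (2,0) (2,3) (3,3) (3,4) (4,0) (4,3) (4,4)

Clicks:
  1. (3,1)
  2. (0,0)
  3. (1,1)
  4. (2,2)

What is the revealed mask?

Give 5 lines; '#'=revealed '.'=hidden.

Answer: ##...
##...
..#..
.#...
.....

Derivation:
Click 1 (3,1) count=2: revealed 1 new [(3,1)] -> total=1
Click 2 (0,0) count=0: revealed 4 new [(0,0) (0,1) (1,0) (1,1)] -> total=5
Click 3 (1,1) count=3: revealed 0 new [(none)] -> total=5
Click 4 (2,2) count=3: revealed 1 new [(2,2)] -> total=6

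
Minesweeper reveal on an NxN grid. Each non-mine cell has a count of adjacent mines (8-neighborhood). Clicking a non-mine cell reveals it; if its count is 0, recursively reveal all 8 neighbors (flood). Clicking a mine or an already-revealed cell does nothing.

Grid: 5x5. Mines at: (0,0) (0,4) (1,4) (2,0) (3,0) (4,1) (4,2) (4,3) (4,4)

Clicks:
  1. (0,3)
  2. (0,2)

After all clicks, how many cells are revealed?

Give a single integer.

Answer: 12

Derivation:
Click 1 (0,3) count=2: revealed 1 new [(0,3)] -> total=1
Click 2 (0,2) count=0: revealed 11 new [(0,1) (0,2) (1,1) (1,2) (1,3) (2,1) (2,2) (2,3) (3,1) (3,2) (3,3)] -> total=12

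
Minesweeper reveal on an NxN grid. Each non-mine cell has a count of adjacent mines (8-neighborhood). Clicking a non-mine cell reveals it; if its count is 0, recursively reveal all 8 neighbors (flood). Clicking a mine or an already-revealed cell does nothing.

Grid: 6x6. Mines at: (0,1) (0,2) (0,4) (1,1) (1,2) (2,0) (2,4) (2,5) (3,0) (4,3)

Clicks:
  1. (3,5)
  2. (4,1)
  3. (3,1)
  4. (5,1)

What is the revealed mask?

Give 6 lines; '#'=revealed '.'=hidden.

Click 1 (3,5) count=2: revealed 1 new [(3,5)] -> total=1
Click 2 (4,1) count=1: revealed 1 new [(4,1)] -> total=2
Click 3 (3,1) count=2: revealed 1 new [(3,1)] -> total=3
Click 4 (5,1) count=0: revealed 5 new [(4,0) (4,2) (5,0) (5,1) (5,2)] -> total=8

Answer: ......
......
......
.#...#
###...
###...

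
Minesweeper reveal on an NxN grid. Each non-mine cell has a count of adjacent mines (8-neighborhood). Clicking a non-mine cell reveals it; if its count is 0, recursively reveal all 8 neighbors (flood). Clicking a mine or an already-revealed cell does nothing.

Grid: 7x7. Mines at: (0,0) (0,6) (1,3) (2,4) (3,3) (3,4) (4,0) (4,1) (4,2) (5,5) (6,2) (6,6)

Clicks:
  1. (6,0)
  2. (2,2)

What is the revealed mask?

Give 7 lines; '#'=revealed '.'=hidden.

Answer: .......
.......
..#....
.......
.......
##.....
##.....

Derivation:
Click 1 (6,0) count=0: revealed 4 new [(5,0) (5,1) (6,0) (6,1)] -> total=4
Click 2 (2,2) count=2: revealed 1 new [(2,2)] -> total=5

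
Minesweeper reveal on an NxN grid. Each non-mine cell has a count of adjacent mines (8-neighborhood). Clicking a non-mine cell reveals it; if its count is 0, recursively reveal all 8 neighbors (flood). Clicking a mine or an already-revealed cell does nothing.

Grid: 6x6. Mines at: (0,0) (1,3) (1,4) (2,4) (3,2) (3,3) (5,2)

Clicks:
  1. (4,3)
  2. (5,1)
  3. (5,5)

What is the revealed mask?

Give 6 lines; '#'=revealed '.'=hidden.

Click 1 (4,3) count=3: revealed 1 new [(4,3)] -> total=1
Click 2 (5,1) count=1: revealed 1 new [(5,1)] -> total=2
Click 3 (5,5) count=0: revealed 7 new [(3,4) (3,5) (4,4) (4,5) (5,3) (5,4) (5,5)] -> total=9

Answer: ......
......
......
....##
...###
.#.###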